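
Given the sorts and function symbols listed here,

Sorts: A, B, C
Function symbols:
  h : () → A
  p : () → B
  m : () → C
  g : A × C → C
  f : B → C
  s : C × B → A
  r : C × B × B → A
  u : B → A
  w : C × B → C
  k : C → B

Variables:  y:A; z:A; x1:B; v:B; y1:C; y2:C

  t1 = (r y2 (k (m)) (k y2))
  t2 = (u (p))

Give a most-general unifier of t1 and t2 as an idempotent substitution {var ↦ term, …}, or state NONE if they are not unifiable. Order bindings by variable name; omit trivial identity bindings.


NONE (not unifiable)

head clash or occurs-check failure — not unifiable


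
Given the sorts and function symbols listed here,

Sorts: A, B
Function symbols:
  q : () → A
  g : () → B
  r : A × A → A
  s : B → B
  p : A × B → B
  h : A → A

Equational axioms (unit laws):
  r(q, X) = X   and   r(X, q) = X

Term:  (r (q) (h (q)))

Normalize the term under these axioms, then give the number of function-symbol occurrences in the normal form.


size = 2

1. (r (q) (h (q)))  →  (h (q))
normal form: (h (q))


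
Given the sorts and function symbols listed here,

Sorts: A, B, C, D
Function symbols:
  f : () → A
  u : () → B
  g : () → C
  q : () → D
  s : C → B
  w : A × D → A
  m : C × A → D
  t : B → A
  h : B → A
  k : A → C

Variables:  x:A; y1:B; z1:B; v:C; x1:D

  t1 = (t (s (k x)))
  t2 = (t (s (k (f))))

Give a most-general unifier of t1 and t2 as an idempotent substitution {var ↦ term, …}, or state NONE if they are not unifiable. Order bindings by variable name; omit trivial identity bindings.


{x ↦ (f)}


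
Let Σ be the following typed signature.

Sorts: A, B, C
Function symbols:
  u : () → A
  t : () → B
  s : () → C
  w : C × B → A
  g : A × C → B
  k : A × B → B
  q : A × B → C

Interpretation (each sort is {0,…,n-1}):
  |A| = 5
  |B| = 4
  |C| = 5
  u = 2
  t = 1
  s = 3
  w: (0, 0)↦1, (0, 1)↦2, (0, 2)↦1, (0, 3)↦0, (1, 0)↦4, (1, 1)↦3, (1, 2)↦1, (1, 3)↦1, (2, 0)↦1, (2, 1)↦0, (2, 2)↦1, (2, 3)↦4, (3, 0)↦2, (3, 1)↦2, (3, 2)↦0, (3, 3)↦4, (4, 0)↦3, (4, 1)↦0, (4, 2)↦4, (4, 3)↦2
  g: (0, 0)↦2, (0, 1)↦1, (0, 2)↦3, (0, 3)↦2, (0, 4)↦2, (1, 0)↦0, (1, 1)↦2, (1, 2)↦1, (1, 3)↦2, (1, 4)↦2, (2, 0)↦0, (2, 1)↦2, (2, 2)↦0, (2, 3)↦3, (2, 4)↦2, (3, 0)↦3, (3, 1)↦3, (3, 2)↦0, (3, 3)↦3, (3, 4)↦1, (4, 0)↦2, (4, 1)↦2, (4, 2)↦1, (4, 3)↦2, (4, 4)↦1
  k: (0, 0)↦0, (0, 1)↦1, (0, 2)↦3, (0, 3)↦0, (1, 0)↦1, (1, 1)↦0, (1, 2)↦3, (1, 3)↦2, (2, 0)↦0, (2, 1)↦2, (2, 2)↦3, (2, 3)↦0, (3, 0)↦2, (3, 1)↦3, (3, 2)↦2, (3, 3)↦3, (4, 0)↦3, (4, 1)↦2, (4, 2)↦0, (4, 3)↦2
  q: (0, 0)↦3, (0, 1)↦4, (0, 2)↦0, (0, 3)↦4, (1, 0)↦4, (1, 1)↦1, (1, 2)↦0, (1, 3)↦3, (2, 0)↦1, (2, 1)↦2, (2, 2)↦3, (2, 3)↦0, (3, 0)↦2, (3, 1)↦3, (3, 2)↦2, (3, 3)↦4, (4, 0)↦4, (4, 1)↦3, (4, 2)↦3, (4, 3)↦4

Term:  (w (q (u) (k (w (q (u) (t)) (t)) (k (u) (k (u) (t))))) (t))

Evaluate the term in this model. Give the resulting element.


  u = 2
  u = 2
  t = 1
  (q (u) (t)) = q(2, 1) = 2
  t = 1
  (w (q (u) (t)) (t)) = w(2, 1) = 0
  u = 2
  u = 2
  t = 1
  (k (u) (t)) = k(2, 1) = 2
  (k (u) (k (u) (t))) = k(2, 2) = 3
  (k (w (q (u) (t)) (t)) (k (u) (k (u) (t)))) = k(0, 3) = 0
  (q (u) (k (w (q (u) (t)) (t)) (k (u) (k (u) (t))))) = q(2, 0) = 1
  t = 1
  (w (q (u) (k (w (q (u) (t)) (t)) (k (u) (k (u) (t))))) (t)) = w(1, 1) = 3

value = 3


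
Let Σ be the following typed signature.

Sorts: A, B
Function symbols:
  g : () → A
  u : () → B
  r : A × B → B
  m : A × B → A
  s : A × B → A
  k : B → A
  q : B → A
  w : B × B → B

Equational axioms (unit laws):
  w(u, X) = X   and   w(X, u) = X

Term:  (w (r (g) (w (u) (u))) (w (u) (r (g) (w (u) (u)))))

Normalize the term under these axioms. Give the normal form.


1. (w (r (g) (w (u) (u))) (w (u) (r (g) (w (u) (u)))))  →  (w (r (g) (u)) (w (u) (r (g) (w (u) (u)))))
2. (w (r (g) (u)) (w (u) (r (g) (w (u) (u)))))  →  (w (r (g) (u)) (r (g) (w (u) (u))))
3. (w (r (g) (u)) (r (g) (w (u) (u))))  →  (w (r (g) (u)) (r (g) (u)))

normal form = (w (r (g) (u)) (r (g) (u)))


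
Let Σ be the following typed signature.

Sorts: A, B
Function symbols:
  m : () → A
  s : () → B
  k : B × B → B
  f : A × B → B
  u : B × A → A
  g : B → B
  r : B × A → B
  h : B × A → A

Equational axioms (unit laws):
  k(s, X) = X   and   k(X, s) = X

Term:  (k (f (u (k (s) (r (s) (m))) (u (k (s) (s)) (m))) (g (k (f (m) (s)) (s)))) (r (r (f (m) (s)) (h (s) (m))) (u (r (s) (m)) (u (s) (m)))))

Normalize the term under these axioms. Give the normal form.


normal form = (k (f (u (r (s) (m)) (u (s) (m))) (g (f (m) (s)))) (r (r (f (m) (s)) (h (s) (m))) (u (r (s) (m)) (u (s) (m)))))

1. (k (f (u (k (s) (r (s) (m))) (u (k (s) (s)) (m))) (g (k (f (m) (s)) (s)))) (r (r (f (m) (s)) (h (s) (m))) (u (r (s) (m)) (u (s) (m)))))  →  (k (f (u (r (s) (m)) (u (k (s) (s)) (m))) (g (k (f (m) (s)) (s)))) (r (r (f (m) (s)) (h (s) (m))) (u (r (s) (m)) (u (s) (m)))))
2. (k (f (u (r (s) (m)) (u (k (s) (s)) (m))) (g (k (f (m) (s)) (s)))) (r (r (f (m) (s)) (h (s) (m))) (u (r (s) (m)) (u (s) (m)))))  →  (k (f (u (r (s) (m)) (u (s) (m))) (g (k (f (m) (s)) (s)))) (r (r (f (m) (s)) (h (s) (m))) (u (r (s) (m)) (u (s) (m)))))
3. (k (f (u (r (s) (m)) (u (s) (m))) (g (k (f (m) (s)) (s)))) (r (r (f (m) (s)) (h (s) (m))) (u (r (s) (m)) (u (s) (m)))))  →  (k (f (u (r (s) (m)) (u (s) (m))) (g (f (m) (s)))) (r (r (f (m) (s)) (h (s) (m))) (u (r (s) (m)) (u (s) (m)))))


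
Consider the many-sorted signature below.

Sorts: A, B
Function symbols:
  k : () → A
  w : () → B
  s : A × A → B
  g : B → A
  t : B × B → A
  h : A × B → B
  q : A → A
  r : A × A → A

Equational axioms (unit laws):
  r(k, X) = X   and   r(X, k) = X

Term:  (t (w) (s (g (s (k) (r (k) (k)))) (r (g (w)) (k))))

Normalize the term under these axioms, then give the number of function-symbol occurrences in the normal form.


1. (t (w) (s (g (s (k) (r (k) (k)))) (r (g (w)) (k))))  →  (t (w) (s (g (s (k) (k))) (r (g (w)) (k))))
2. (t (w) (s (g (s (k) (k))) (r (g (w)) (k))))  →  (t (w) (s (g (s (k) (k))) (g (w))))
normal form: (t (w) (s (g (s (k) (k))) (g (w))))

size = 9


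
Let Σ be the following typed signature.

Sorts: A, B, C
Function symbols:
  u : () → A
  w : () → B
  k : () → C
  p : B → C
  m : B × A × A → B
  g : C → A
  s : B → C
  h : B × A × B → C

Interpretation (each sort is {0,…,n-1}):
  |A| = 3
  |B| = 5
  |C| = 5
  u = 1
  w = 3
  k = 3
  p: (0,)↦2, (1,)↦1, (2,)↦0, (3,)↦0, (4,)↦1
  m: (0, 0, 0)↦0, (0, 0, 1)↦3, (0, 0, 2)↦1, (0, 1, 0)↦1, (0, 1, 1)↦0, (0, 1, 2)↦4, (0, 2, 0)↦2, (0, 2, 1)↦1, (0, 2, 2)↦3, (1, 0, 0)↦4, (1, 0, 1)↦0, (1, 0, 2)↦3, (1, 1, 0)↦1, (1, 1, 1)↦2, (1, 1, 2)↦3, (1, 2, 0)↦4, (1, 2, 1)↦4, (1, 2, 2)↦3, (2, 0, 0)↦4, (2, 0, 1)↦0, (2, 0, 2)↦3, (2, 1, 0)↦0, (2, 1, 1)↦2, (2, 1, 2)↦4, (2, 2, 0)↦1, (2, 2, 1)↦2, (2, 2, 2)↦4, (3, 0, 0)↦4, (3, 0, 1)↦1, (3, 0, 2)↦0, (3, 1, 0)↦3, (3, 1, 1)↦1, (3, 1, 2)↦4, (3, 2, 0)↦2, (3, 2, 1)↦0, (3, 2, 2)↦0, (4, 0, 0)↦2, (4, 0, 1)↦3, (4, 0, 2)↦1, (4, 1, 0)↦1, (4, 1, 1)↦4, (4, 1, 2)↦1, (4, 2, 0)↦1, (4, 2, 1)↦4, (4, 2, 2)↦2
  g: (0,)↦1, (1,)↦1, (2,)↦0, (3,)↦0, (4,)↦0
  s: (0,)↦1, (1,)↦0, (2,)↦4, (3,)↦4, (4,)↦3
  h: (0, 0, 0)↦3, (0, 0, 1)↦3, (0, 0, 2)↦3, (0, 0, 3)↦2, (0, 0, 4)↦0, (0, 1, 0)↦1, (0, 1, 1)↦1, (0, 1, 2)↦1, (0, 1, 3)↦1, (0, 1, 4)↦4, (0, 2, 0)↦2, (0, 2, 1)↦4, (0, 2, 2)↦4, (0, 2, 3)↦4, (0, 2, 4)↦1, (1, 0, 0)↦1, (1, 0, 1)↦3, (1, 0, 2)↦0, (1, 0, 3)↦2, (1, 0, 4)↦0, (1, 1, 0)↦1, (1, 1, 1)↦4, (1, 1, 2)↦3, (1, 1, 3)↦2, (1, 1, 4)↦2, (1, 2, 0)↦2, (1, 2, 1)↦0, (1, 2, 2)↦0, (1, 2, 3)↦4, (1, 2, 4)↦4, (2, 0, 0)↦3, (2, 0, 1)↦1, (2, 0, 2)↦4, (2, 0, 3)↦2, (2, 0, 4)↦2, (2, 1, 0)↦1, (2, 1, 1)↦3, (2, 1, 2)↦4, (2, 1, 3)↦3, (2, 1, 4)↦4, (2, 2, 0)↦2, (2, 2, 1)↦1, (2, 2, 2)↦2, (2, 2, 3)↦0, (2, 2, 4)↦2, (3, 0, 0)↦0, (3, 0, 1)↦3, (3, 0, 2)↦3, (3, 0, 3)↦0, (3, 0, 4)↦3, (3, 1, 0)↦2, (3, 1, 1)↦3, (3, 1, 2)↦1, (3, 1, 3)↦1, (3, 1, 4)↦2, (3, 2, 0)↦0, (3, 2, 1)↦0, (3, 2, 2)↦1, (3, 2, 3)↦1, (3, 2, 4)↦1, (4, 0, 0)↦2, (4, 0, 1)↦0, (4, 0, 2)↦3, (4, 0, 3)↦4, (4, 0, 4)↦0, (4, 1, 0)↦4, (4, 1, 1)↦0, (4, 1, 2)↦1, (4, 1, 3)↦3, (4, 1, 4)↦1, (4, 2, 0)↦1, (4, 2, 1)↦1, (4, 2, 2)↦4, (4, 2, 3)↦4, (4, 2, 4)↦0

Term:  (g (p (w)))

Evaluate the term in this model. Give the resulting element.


  w = 3
  (p (w)) = p(3,) = 0
  (g (p (w))) = g(0,) = 1

value = 1


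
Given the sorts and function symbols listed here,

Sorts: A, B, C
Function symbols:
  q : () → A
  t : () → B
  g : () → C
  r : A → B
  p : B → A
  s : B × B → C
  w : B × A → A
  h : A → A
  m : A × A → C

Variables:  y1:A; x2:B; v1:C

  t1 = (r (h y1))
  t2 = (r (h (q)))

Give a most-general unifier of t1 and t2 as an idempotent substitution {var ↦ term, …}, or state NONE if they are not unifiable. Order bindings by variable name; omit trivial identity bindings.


{y1 ↦ (q)}


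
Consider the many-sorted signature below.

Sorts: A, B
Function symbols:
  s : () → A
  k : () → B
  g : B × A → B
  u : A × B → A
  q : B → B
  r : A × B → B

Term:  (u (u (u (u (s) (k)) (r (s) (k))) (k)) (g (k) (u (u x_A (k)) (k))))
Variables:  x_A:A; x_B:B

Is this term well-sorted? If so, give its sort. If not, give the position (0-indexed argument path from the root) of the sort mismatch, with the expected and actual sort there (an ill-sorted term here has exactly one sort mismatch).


well-sorted; sort = A

        (s) : A
        (k) : B
      (u (s) (k)) : A
        (s) : A
        (k) : B
      (r (s) (k)) : B
    (u (u (s) (k)) (r (s) (k))) : A
    (k) : B
  (u (u (u (s) (k)) (r (s) (k))) (k)) : A
    (k) : B
        x_A : A
        (k) : B
      (u x_A (k)) : A
      (k) : B
    (u (u x_A (k)) (k)) : A
  (g (k) (u (u x_A (k)) (k))) : B
(u (u (u (u (s) (k)) (r (s) (k))) (k)) (g (k) (u (u x_A (k)) (k)))) : A


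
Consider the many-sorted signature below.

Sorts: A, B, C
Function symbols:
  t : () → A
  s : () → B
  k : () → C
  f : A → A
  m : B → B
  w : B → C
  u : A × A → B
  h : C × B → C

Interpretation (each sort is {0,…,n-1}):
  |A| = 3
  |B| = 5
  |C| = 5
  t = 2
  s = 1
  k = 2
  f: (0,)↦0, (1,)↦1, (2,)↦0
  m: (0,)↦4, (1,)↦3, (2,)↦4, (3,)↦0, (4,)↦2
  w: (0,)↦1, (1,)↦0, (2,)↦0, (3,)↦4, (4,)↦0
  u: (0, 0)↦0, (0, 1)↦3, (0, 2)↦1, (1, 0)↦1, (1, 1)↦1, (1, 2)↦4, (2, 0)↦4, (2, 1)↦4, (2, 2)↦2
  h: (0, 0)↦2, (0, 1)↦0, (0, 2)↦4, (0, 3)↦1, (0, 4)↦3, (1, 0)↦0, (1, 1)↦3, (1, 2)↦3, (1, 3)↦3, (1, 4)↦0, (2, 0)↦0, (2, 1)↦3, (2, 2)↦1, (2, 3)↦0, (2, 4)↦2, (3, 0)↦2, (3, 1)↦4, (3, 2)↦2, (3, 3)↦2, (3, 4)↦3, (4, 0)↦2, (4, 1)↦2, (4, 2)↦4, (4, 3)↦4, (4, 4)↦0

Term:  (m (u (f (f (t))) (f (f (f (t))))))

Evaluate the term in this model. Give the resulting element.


  t = 2
  (f (t)) = f(2,) = 0
  (f (f (t))) = f(0,) = 0
  t = 2
  (f (t)) = f(2,) = 0
  (f (f (t))) = f(0,) = 0
  (f (f (f (t)))) = f(0,) = 0
  (u (f (f (t))) (f (f (f (t))))) = u(0, 0) = 0
  (m (u (f (f (t))) (f (f (f (t)))))) = m(0,) = 4

value = 4


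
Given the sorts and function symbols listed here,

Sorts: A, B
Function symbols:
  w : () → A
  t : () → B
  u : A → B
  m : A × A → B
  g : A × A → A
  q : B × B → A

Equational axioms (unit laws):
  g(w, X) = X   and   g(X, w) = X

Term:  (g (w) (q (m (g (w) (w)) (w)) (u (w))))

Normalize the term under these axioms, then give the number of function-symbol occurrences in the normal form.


size = 6

1. (g (w) (q (m (g (w) (w)) (w)) (u (w))))  →  (q (m (g (w) (w)) (w)) (u (w)))
2. (q (m (g (w) (w)) (w)) (u (w)))  →  (q (m (w) (w)) (u (w)))
normal form: (q (m (w) (w)) (u (w)))


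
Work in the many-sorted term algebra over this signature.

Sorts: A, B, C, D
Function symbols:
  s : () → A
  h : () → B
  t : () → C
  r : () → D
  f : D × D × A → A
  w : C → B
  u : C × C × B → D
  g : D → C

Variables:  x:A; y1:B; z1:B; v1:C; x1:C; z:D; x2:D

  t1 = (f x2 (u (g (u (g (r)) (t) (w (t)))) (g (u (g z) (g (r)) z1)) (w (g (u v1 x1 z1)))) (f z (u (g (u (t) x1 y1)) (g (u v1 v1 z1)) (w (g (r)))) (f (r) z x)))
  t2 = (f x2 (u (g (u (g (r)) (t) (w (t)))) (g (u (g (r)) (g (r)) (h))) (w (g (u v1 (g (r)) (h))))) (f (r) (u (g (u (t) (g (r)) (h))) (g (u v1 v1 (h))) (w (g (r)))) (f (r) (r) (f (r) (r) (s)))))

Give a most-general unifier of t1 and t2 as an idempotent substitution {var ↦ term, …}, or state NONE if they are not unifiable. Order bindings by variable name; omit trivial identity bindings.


{x ↦ (f (r) (r) (s)), x1 ↦ (g (r)), y1 ↦ (h), z ↦ (r), z1 ↦ (h)}


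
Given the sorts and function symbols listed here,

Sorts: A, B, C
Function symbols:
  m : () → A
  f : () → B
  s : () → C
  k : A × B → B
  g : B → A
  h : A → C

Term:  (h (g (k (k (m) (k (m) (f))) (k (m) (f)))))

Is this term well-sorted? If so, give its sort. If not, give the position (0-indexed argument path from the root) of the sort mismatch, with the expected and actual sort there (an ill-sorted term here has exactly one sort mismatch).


ill-sorted at position [0, 0, 0]: expected A, got B

        (m) : A
          (m) : A
          (f) : B
        (k (m) (f)) : B
      (k (m) (k (m) (f))) : B
        (m) : A
        (f) : B
      (k (m) (f)) : B
    (k (k (m) (k (m) (f))) (k (m) (f))) : ✗ arg 0 at [0, 0, 0] has sort B, expected A


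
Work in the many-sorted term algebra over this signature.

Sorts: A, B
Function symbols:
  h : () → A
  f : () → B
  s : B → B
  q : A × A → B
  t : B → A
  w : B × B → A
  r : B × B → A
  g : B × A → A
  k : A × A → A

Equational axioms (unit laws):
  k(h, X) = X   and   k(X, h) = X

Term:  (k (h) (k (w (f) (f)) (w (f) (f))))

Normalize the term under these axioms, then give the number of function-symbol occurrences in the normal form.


1. (k (h) (k (w (f) (f)) (w (f) (f))))  →  (k (w (f) (f)) (w (f) (f)))
normal form: (k (w (f) (f)) (w (f) (f)))

size = 7


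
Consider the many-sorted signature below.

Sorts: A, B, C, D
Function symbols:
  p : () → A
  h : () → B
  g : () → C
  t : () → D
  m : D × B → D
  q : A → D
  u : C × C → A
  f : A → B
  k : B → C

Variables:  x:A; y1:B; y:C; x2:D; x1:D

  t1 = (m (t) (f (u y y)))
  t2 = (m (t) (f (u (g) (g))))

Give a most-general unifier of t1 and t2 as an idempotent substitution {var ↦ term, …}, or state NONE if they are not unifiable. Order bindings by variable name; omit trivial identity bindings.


{y ↦ (g)}


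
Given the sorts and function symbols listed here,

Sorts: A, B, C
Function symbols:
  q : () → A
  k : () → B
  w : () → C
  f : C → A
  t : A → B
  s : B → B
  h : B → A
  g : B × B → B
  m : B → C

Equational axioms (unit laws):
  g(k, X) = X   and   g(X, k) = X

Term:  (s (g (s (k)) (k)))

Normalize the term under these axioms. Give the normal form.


1. (s (g (s (k)) (k)))  →  (s (s (k)))

normal form = (s (s (k)))


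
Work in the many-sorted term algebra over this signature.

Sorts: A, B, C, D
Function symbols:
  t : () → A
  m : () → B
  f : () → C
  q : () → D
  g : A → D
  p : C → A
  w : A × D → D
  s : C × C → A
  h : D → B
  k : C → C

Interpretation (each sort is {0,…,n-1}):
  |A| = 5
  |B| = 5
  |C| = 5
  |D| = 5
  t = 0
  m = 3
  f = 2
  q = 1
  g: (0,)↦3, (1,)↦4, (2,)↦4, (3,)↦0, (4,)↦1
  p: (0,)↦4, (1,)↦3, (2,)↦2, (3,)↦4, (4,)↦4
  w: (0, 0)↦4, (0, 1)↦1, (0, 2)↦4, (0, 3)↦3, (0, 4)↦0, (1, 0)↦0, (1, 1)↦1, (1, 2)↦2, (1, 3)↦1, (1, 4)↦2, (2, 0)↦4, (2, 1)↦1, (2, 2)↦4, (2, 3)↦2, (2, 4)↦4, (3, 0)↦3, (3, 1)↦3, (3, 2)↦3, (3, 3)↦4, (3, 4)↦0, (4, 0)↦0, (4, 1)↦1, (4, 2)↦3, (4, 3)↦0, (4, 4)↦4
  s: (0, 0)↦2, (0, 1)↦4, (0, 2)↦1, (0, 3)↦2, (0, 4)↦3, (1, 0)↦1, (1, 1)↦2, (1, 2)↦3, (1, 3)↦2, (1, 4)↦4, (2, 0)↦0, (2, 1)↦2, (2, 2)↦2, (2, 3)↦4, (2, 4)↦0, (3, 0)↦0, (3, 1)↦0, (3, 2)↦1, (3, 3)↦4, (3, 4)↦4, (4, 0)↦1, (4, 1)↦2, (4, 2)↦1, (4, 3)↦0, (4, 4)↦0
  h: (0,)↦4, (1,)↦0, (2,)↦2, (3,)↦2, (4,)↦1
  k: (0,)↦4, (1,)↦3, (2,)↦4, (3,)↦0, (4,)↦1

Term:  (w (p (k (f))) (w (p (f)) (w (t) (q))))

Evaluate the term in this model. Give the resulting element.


  f = 2
  (k (f)) = k(2,) = 4
  (p (k (f))) = p(4,) = 4
  f = 2
  (p (f)) = p(2,) = 2
  t = 0
  q = 1
  (w (t) (q)) = w(0, 1) = 1
  (w (p (f)) (w (t) (q))) = w(2, 1) = 1
  (w (p (k (f))) (w (p (f)) (w (t) (q)))) = w(4, 1) = 1

value = 1


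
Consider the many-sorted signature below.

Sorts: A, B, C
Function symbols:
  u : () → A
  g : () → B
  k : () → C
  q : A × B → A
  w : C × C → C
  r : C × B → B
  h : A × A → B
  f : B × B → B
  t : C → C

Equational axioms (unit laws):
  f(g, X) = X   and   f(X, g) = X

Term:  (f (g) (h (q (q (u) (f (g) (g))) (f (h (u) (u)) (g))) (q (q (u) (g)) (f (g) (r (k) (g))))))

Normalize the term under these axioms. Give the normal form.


1. (f (g) (h (q (q (u) (f (g) (g))) (f (h (u) (u)) (g))) (q (q (u) (g)) (f (g) (r (k) (g))))))  →  (h (q (q (u) (f (g) (g))) (f (h (u) (u)) (g))) (q (q (u) (g)) (f (g) (r (k) (g)))))
2. (h (q (q (u) (f (g) (g))) (f (h (u) (u)) (g))) (q (q (u) (g)) (f (g) (r (k) (g)))))  →  (h (q (q (u) (g)) (f (h (u) (u)) (g))) (q (q (u) (g)) (f (g) (r (k) (g)))))
3. (h (q (q (u) (g)) (f (h (u) (u)) (g))) (q (q (u) (g)) (f (g) (r (k) (g)))))  →  (h (q (q (u) (g)) (h (u) (u))) (q (q (u) (g)) (f (g) (r (k) (g)))))
4. (h (q (q (u) (g)) (h (u) (u))) (q (q (u) (g)) (f (g) (r (k) (g)))))  →  (h (q (q (u) (g)) (h (u) (u))) (q (q (u) (g)) (r (k) (g))))

normal form = (h (q (q (u) (g)) (h (u) (u))) (q (q (u) (g)) (r (k) (g))))


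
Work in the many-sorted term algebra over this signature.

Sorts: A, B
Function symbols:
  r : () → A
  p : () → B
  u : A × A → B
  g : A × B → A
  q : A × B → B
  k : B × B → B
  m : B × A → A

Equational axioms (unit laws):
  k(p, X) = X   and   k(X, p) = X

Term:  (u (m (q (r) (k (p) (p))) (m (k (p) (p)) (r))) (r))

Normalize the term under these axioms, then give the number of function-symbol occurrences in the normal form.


1. (u (m (q (r) (k (p) (p))) (m (k (p) (p)) (r))) (r))  →  (u (m (q (r) (p)) (m (k (p) (p)) (r))) (r))
2. (u (m (q (r) (p)) (m (k (p) (p)) (r))) (r))  →  (u (m (q (r) (p)) (m (p) (r))) (r))
normal form: (u (m (q (r) (p)) (m (p) (r))) (r))

size = 9


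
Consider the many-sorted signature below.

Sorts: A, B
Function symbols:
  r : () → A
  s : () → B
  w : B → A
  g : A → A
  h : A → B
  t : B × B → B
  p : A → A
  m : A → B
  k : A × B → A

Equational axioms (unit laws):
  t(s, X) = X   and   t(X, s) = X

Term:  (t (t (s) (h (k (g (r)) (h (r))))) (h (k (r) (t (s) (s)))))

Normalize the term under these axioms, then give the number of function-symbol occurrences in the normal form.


1. (t (t (s) (h (k (g (r)) (h (r))))) (h (k (r) (t (s) (s)))))  →  (t (h (k (g (r)) (h (r)))) (h (k (r) (t (s) (s)))))
2. (t (h (k (g (r)) (h (r)))) (h (k (r) (t (s) (s)))))  →  (t (h (k (g (r)) (h (r)))) (h (k (r) (s))))
normal form: (t (h (k (g (r)) (h (r)))) (h (k (r) (s))))

size = 11


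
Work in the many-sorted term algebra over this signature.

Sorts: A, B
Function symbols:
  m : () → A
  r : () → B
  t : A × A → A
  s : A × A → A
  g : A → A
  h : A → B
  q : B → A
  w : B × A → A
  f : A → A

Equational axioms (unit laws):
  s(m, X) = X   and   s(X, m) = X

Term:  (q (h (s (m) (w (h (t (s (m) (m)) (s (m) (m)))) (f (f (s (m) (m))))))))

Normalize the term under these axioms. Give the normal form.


normal form = (q (h (w (h (t (m) (m))) (f (f (m))))))

1. (q (h (s (m) (w (h (t (s (m) (m)) (s (m) (m)))) (f (f (s (m) (m))))))))  →  (q (h (w (h (t (s (m) (m)) (s (m) (m)))) (f (f (s (m) (m)))))))
2. (q (h (w (h (t (s (m) (m)) (s (m) (m)))) (f (f (s (m) (m)))))))  →  (q (h (w (h (t (m) (s (m) (m)))) (f (f (s (m) (m)))))))
3. (q (h (w (h (t (m) (s (m) (m)))) (f (f (s (m) (m)))))))  →  (q (h (w (h (t (m) (m))) (f (f (s (m) (m)))))))
4. (q (h (w (h (t (m) (m))) (f (f (s (m) (m)))))))  →  (q (h (w (h (t (m) (m))) (f (f (m))))))


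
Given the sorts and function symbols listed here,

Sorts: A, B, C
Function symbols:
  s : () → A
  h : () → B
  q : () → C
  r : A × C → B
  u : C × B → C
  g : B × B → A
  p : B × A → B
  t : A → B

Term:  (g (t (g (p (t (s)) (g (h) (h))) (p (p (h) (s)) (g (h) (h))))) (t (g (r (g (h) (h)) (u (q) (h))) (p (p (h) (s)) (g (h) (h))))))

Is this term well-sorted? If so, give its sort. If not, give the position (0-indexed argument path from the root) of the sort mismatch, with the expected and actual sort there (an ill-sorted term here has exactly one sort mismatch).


well-sorted; sort = A

          (s) : A
        (t (s)) : B
          (h) : B
          (h) : B
        (g (h) (h)) : A
      (p (t (s)) (g (h) (h))) : B
          (h) : B
          (s) : A
        (p (h) (s)) : B
          (h) : B
          (h) : B
        (g (h) (h)) : A
      (p (p (h) (s)) (g (h) (h))) : B
    (g (p (t (s)) (g (h) (h))) (p (p (h) (s)) (g (h) (h)))) : A
  (t (g (p (t (s)) (g (h) (h))) (p (p (h) (s)) (g (h) (h))))) : B
          (h) : B
          (h) : B
        (g (h) (h)) : A
          (q) : C
          (h) : B
        (u (q) (h)) : C
      (r (g (h) (h)) (u (q) (h))) : B
          (h) : B
          (s) : A
        (p (h) (s)) : B
          (h) : B
          (h) : B
        (g (h) (h)) : A
      (p (p (h) (s)) (g (h) (h))) : B
    (g (r (g (h) (h)) (u (q) (h))) (p (p (h) (s)) (g (h) (h)))) : A
  (t (g (r (g (h) (h)) (u (q) (h))) (p (p (h) (s)) (g (h) (h))))) : B
(g (t (g (p (t (s)) (g (h) (h))) (p (p (h) (s)) (g (h) (h))))) (t (g (r (g (h) (h)) (u (q) (h))) (p (p (h) (s)) (g (h) (h)))))) : A


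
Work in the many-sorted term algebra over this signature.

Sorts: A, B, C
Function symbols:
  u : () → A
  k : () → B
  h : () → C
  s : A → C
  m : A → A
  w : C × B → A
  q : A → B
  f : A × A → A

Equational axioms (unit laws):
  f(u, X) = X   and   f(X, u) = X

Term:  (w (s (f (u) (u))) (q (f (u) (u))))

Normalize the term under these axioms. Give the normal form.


1. (w (s (f (u) (u))) (q (f (u) (u))))  →  (w (s (u)) (q (f (u) (u))))
2. (w (s (u)) (q (f (u) (u))))  →  (w (s (u)) (q (u)))

normal form = (w (s (u)) (q (u)))


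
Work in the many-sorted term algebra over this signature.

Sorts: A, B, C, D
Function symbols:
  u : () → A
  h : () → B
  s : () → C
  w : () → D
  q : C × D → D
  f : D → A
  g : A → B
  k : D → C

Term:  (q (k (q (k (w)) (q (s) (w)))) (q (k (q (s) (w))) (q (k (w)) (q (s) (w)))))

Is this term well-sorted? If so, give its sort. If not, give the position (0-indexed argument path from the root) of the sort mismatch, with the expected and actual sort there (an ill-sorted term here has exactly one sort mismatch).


well-sorted; sort = D

        (w) : D
      (k (w)) : C
        (s) : C
        (w) : D
      (q (s) (w)) : D
    (q (k (w)) (q (s) (w))) : D
  (k (q (k (w)) (q (s) (w)))) : C
        (s) : C
        (w) : D
      (q (s) (w)) : D
    (k (q (s) (w))) : C
        (w) : D
      (k (w)) : C
        (s) : C
        (w) : D
      (q (s) (w)) : D
    (q (k (w)) (q (s) (w))) : D
  (q (k (q (s) (w))) (q (k (w)) (q (s) (w)))) : D
(q (k (q (k (w)) (q (s) (w)))) (q (k (q (s) (w))) (q (k (w)) (q (s) (w))))) : D


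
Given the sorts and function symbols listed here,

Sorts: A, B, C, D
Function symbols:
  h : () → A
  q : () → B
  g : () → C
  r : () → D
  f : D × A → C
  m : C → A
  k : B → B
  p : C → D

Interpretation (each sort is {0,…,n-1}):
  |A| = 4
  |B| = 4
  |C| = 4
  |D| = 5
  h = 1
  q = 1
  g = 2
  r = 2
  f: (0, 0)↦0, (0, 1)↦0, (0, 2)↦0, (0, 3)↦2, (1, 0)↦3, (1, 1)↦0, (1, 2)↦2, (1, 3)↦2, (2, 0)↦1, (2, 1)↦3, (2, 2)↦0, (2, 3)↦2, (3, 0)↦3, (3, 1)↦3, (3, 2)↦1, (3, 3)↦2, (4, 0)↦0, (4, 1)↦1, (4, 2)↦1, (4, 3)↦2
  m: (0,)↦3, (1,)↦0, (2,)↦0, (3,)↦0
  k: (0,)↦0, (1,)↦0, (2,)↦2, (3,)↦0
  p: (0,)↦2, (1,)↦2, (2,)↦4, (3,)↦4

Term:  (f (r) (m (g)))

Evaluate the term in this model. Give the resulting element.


  r = 2
  g = 2
  (m (g)) = m(2,) = 0
  (f (r) (m (g))) = f(2, 0) = 1

value = 1


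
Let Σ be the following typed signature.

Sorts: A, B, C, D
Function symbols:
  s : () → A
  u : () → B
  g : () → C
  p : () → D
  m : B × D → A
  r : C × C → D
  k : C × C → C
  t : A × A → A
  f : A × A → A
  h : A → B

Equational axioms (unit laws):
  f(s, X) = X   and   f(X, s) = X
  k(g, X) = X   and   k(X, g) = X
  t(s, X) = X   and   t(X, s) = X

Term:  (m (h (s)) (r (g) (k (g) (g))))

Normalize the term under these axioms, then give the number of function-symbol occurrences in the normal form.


size = 6

1. (m (h (s)) (r (g) (k (g) (g))))  →  (m (h (s)) (r (g) (g)))
normal form: (m (h (s)) (r (g) (g)))


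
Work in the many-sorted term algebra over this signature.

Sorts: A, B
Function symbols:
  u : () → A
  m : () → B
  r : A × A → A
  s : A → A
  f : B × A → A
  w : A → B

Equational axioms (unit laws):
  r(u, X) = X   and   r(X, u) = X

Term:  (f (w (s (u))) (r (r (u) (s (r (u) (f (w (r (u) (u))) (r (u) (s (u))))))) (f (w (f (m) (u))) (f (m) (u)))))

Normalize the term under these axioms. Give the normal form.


normal form = (f (w (s (u))) (r (s (f (w (u)) (s (u)))) (f (w (f (m) (u))) (f (m) (u)))))

1. (f (w (s (u))) (r (r (u) (s (r (u) (f (w (r (u) (u))) (r (u) (s (u))))))) (f (w (f (m) (u))) (f (m) (u)))))  →  (f (w (s (u))) (r (s (r (u) (f (w (r (u) (u))) (r (u) (s (u)))))) (f (w (f (m) (u))) (f (m) (u)))))
2. (f (w (s (u))) (r (s (r (u) (f (w (r (u) (u))) (r (u) (s (u)))))) (f (w (f (m) (u))) (f (m) (u)))))  →  (f (w (s (u))) (r (s (f (w (r (u) (u))) (r (u) (s (u))))) (f (w (f (m) (u))) (f (m) (u)))))
3. (f (w (s (u))) (r (s (f (w (r (u) (u))) (r (u) (s (u))))) (f (w (f (m) (u))) (f (m) (u)))))  →  (f (w (s (u))) (r (s (f (w (u)) (r (u) (s (u))))) (f (w (f (m) (u))) (f (m) (u)))))
4. (f (w (s (u))) (r (s (f (w (u)) (r (u) (s (u))))) (f (w (f (m) (u))) (f (m) (u)))))  →  (f (w (s (u))) (r (s (f (w (u)) (s (u)))) (f (w (f (m) (u))) (f (m) (u)))))


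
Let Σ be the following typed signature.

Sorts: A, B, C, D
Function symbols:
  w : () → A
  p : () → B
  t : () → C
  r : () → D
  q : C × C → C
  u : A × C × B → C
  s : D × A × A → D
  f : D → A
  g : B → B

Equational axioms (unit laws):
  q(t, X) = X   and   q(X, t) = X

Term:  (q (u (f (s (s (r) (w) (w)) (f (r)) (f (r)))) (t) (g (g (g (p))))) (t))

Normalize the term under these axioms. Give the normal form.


normal form = (u (f (s (s (r) (w) (w)) (f (r)) (f (r)))) (t) (g (g (g (p)))))

1. (q (u (f (s (s (r) (w) (w)) (f (r)) (f (r)))) (t) (g (g (g (p))))) (t))  →  (u (f (s (s (r) (w) (w)) (f (r)) (f (r)))) (t) (g (g (g (p)))))


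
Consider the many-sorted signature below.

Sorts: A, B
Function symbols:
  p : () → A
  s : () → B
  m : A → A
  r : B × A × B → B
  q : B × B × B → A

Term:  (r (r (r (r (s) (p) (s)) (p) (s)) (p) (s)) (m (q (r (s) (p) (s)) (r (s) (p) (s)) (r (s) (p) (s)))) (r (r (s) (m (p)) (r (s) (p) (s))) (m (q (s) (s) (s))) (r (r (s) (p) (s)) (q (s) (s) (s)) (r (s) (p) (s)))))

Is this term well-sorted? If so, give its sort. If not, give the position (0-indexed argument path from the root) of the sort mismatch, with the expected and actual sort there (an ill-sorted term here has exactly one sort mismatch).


well-sorted; sort = B

        (s) : B
        (p) : A
        (s) : B
      (r (s) (p) (s)) : B
      (p) : A
      (s) : B
    (r (r (s) (p) (s)) (p) (s)) : B
    (p) : A
    (s) : B
  (r (r (r (s) (p) (s)) (p) (s)) (p) (s)) : B
        (s) : B
        (p) : A
        (s) : B
      (r (s) (p) (s)) : B
        (s) : B
        (p) : A
        (s) : B
      (r (s) (p) (s)) : B
        (s) : B
        (p) : A
        (s) : B
      (r (s) (p) (s)) : B
    (q (r (s) (p) (s)) (r (s) (p) (s)) (r (s) (p) (s))) : A
  (m (q (r (s) (p) (s)) (r (s) (p) (s)) (r (s) (p) (s)))) : A
      (s) : B
        (p) : A
      (m (p)) : A
        (s) : B
        (p) : A
        (s) : B
      (r (s) (p) (s)) : B
    (r (s) (m (p)) (r (s) (p) (s))) : B
        (s) : B
        (s) : B
        (s) : B
      (q (s) (s) (s)) : A
    (m (q (s) (s) (s))) : A
        (s) : B
        (p) : A
        (s) : B
      (r (s) (p) (s)) : B
        (s) : B
        (s) : B
        (s) : B
      (q (s) (s) (s)) : A
        (s) : B
        (p) : A
        (s) : B
      (r (s) (p) (s)) : B
    (r (r (s) (p) (s)) (q (s) (s) (s)) (r (s) (p) (s))) : B
  (r (r (s) (m (p)) (r (s) (p) (s))) (m (q (s) (s) (s))) (r (r (s) (p) (s)) (q (s) (s) (s)) (r (s) (p) (s)))) : B
(r (r (r (r (s) (p) (s)) (p) (s)) (p) (s)) (m (q (r (s) (p) (s)) (r (s) (p) (s)) (r (s) (p) (s)))) (r (r (s) (m (p)) (r (s) (p) (s))) (m (q (s) (s) (s))) (r (r (s) (p) (s)) (q (s) (s) (s)) (r (s) (p) (s))))) : B


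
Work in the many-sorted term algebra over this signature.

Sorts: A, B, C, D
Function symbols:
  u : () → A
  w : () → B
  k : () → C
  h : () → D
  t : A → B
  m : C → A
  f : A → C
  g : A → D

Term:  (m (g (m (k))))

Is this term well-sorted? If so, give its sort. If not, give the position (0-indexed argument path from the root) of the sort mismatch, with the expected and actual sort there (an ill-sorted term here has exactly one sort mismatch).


      (k) : C
    (m (k)) : A
  (g (m (k))) : D
(m (g (m (k)))) : ✗ arg 0 at [0] has sort D, expected C

ill-sorted at position [0]: expected C, got D


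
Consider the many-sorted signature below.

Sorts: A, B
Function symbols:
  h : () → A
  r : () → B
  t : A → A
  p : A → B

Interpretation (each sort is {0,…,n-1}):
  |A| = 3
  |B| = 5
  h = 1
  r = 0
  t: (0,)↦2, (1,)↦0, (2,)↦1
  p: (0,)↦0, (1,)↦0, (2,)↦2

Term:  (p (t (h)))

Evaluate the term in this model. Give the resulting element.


  h = 1
  (t (h)) = t(1,) = 0
  (p (t (h))) = p(0,) = 0

value = 0


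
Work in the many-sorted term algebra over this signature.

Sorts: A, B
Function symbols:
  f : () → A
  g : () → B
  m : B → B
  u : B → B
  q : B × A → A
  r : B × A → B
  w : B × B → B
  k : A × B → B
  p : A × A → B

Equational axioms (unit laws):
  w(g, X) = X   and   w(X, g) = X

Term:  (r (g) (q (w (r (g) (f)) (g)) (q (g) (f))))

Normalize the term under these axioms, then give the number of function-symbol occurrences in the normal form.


size = 9

1. (r (g) (q (w (r (g) (f)) (g)) (q (g) (f))))  →  (r (g) (q (r (g) (f)) (q (g) (f))))
normal form: (r (g) (q (r (g) (f)) (q (g) (f))))


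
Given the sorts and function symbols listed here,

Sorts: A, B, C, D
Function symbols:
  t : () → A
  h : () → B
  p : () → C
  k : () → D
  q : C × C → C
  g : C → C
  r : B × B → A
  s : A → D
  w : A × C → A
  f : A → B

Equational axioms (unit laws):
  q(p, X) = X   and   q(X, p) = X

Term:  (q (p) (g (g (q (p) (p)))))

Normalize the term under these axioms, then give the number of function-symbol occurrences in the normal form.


1. (q (p) (g (g (q (p) (p)))))  →  (g (g (q (p) (p))))
2. (g (g (q (p) (p))))  →  (g (g (p)))
normal form: (g (g (p)))

size = 3


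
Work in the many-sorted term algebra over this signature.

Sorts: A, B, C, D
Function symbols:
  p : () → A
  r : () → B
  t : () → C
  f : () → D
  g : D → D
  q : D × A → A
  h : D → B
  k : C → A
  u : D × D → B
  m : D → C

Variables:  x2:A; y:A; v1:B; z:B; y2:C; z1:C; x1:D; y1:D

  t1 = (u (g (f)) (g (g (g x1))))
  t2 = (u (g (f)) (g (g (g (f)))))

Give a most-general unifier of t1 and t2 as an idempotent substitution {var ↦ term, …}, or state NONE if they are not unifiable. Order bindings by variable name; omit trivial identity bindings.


{x1 ↦ (f)}


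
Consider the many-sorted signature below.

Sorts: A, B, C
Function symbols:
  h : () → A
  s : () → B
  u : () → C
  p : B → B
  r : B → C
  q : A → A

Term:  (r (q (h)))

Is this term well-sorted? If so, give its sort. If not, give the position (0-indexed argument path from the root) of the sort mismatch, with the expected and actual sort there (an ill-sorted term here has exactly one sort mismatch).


ill-sorted at position [0]: expected B, got A

    (h) : A
  (q (h)) : A
(r (q (h))) : ✗ arg 0 at [0] has sort A, expected B


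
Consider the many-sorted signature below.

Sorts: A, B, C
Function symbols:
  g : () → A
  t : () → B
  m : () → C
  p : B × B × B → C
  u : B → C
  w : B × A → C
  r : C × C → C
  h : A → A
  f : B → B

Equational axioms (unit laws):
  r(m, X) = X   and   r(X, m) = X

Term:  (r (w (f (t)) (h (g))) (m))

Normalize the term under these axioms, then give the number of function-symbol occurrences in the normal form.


1. (r (w (f (t)) (h (g))) (m))  →  (w (f (t)) (h (g)))
normal form: (w (f (t)) (h (g)))

size = 5


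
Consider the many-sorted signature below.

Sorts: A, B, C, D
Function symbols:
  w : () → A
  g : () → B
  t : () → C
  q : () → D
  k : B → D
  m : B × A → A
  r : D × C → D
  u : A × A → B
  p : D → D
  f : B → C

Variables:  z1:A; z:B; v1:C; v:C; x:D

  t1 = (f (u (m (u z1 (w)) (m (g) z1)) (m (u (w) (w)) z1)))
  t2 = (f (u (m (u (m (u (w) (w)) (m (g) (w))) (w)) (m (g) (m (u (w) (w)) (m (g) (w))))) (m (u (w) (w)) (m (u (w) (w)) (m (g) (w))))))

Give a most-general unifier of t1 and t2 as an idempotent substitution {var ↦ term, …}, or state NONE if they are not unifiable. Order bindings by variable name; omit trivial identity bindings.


{z1 ↦ (m (u (w) (w)) (m (g) (w)))}


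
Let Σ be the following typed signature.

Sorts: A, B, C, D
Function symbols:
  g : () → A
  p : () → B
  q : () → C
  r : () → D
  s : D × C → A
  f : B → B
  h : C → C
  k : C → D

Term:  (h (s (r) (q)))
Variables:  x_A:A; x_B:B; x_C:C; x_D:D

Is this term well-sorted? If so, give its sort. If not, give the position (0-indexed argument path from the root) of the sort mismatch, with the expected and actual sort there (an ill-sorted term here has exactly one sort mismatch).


ill-sorted at position [0]: expected C, got A

    (r) : D
    (q) : C
  (s (r) (q)) : A
(h (s (r) (q))) : ✗ arg 0 at [0] has sort A, expected C


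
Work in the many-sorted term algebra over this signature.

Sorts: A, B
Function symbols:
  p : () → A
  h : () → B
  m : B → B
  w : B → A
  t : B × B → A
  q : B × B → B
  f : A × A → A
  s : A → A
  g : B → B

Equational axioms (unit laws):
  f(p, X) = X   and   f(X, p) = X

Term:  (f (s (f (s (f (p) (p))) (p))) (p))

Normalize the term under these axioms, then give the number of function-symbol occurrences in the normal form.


1. (f (s (f (s (f (p) (p))) (p))) (p))  →  (s (f (s (f (p) (p))) (p)))
2. (s (f (s (f (p) (p))) (p)))  →  (s (s (f (p) (p))))
3. (s (s (f (p) (p))))  →  (s (s (p)))
normal form: (s (s (p)))

size = 3


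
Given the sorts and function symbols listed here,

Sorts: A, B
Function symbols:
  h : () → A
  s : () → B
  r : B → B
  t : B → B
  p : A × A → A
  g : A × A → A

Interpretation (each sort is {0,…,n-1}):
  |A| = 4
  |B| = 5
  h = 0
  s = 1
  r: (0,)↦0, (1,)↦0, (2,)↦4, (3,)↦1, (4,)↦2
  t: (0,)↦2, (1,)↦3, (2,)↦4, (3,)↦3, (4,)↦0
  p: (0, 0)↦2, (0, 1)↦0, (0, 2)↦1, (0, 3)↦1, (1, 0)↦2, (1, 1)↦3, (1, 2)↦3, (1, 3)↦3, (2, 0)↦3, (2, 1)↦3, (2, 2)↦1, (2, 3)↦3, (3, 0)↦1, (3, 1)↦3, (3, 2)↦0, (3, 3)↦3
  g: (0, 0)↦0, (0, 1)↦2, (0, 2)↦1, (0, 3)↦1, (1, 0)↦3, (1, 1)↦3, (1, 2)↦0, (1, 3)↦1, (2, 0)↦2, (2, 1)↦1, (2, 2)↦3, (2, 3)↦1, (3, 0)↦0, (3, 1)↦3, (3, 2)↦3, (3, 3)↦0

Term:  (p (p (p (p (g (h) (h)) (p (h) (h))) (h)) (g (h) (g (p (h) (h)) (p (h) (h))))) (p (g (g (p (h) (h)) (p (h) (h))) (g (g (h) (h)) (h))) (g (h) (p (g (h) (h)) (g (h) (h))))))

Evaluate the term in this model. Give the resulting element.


  h = 0
  h = 0
  (g (h) (h)) = g(0, 0) = 0
  h = 0
  h = 0
  (p (h) (h)) = p(0, 0) = 2
  (p (g (h) (h)) (p (h) (h))) = p(0, 2) = 1
  h = 0
  (p (p (g (h) (h)) (p (h) (h))) (h)) = p(1, 0) = 2
  h = 0
  h = 0
  h = 0
  (p (h) (h)) = p(0, 0) = 2
  h = 0
  h = 0
  (p (h) (h)) = p(0, 0) = 2
  (g (p (h) (h)) (p (h) (h))) = g(2, 2) = 3
  (g (h) (g (p (h) (h)) (p (h) (h)))) = g(0, 3) = 1
  (p (p (p (g (h) (h)) (p (h) (h))) (h)) (g (h) (g (p (h) (h)) (p (h) (h))))) = p(2, 1) = 3
  h = 0
  h = 0
  (p (h) (h)) = p(0, 0) = 2
  h = 0
  h = 0
  (p (h) (h)) = p(0, 0) = 2
  (g (p (h) (h)) (p (h) (h))) = g(2, 2) = 3
  h = 0
  h = 0
  (g (h) (h)) = g(0, 0) = 0
  h = 0
  (g (g (h) (h)) (h)) = g(0, 0) = 0
  (g (g (p (h) (h)) (p (h) (h))) (g (g (h) (h)) (h))) = g(3, 0) = 0
  h = 0
  h = 0
  h = 0
  (g (h) (h)) = g(0, 0) = 0
  h = 0
  h = 0
  (g (h) (h)) = g(0, 0) = 0
  (p (g (h) (h)) (g (h) (h))) = p(0, 0) = 2
  (g (h) (p (g (h) (h)) (g (h) (h)))) = g(0, 2) = 1
  (p (g (g (p (h) (h)) (p (h) (h))) (g (g (h) (h)) (h))) (g (h) (p (g (h) (h)) (g (h) (h))))) = p(0, 1) = 0
  (p (p (p (p (g (h) (h)) (p (h) (h))) (h)) (g (h) (g (p (h) (h)) (p (h) (h))))) (p (g (g (p (h) (h)) (p (h) (h))) (g (g (h) (h)) (h))) (g (h) (p (g (h) (h)) (g (h) (h)))))) = p(3, 0) = 1

value = 1


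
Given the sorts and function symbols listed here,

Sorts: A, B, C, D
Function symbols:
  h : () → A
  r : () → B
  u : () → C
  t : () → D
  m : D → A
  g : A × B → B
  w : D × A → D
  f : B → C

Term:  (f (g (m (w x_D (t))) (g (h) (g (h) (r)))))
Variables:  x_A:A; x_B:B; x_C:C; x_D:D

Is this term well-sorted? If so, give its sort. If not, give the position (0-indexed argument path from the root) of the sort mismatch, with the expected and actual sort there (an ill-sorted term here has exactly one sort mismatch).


        x_D : D
        (t) : D
      (w x_D (t)) : ✗ arg 1 at [0, 0, 0, 1] has sort D, expected A
      (h) : A
        (h) : A
        (r) : B
      (g (h) (r)) : B
    (g (h) (g (h) (r))) : B

ill-sorted at position [0, 0, 0, 1]: expected A, got D


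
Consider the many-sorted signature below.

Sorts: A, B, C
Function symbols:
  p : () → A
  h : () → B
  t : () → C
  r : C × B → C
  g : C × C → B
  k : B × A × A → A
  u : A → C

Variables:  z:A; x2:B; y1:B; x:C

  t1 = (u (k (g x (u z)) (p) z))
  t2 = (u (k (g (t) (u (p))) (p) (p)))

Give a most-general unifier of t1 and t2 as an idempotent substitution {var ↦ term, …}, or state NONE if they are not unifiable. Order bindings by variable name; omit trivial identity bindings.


{x ↦ (t), z ↦ (p)}


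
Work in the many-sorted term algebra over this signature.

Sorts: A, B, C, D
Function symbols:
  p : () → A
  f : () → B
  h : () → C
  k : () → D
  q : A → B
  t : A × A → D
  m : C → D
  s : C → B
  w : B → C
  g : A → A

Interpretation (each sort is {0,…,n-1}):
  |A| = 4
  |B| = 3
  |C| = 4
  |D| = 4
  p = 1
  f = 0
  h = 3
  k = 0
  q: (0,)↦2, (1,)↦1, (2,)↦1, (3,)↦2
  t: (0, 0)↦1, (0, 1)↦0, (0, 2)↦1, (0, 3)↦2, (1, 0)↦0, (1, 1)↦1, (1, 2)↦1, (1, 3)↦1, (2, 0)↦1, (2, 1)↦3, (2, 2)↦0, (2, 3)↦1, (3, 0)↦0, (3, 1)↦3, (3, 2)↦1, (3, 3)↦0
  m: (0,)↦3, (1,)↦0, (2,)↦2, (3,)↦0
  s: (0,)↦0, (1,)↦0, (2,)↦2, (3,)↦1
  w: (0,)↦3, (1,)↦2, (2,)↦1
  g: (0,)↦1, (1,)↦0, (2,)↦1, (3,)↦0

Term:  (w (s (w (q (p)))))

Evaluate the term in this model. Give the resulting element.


  p = 1
  (q (p)) = q(1,) = 1
  (w (q (p))) = w(1,) = 2
  (s (w (q (p)))) = s(2,) = 2
  (w (s (w (q (p))))) = w(2,) = 1

value = 1


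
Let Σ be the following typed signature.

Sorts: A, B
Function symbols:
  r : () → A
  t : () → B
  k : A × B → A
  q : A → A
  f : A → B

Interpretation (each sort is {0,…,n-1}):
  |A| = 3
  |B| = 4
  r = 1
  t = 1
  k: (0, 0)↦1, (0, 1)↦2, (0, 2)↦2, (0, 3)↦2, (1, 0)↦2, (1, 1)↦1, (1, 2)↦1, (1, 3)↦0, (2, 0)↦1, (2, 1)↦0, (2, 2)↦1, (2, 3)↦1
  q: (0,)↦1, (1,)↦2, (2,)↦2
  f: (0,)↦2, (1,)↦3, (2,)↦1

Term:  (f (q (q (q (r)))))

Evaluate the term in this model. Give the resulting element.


value = 1

  r = 1
  (q (r)) = q(1,) = 2
  (q (q (r))) = q(2,) = 2
  (q (q (q (r)))) = q(2,) = 2
  (f (q (q (q (r))))) = f(2,) = 1
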